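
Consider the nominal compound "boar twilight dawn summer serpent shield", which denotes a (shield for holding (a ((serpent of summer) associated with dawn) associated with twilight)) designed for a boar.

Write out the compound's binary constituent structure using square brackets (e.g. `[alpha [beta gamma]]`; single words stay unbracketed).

[boar [[twilight [dawn [summer serpent]]] shield]]

At the top level: head "shield" (specifically "twilight dawn summer serpent shield"); modifier "boar".
Inside "twilight dawn summer serpent shield": head "shield", modifier "twilight dawn summer serpent".
Inside "twilight dawn summer serpent": head "serpent" (specifically "dawn summer serpent"), modifier "twilight".
Inside "dawn summer serpent": head "serpent" (specifically "summer serpent"), modifier "dawn".
Inside "summer serpent": head "serpent", modifier "summer".
So the structure is [boar [[twilight [dawn [summer serpent]]] shield]].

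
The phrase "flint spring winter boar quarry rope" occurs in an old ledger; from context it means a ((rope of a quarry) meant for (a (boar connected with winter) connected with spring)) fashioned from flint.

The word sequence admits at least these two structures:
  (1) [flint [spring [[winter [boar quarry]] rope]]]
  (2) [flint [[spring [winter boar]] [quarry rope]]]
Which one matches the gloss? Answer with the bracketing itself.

[flint [[spring [winter boar]] [quarry rope]]]

The paraphrase's head is the "rope" part ("spring winter boar quarry rope"); its modifier is "flint".
That top-level split, carried through the inner groups, gives [flint [[spring [winter boar]] [quarry rope]]].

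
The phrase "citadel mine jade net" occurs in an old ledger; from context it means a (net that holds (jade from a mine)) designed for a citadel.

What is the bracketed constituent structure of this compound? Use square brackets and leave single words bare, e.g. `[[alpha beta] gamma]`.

[citadel [[mine jade] net]]

Overall it is a kind of net (specifically "mine jade net"); the modifier is "citadel".
Inside "mine jade net": head "net", modifier "mine jade".
Inside "mine jade": head "jade", modifier "mine".
So the structure is [citadel [[mine jade] net]].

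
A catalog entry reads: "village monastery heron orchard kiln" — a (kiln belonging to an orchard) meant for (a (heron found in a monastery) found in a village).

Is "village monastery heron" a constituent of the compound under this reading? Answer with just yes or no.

yes

The paraphrase groups the words so that "village monastery heron" is one unit: it corresponds to a single parenthesized sub-phrase.
The full structure is [[village [monastery heron]] [orchard kiln]], in which [village monastery heron] is a constituent.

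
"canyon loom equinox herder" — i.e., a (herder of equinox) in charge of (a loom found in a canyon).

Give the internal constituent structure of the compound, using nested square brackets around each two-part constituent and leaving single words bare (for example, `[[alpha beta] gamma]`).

[[canyon loom] [equinox herder]]

Whole compound: head "herder" (specifically "equinox herder"), modifier "canyon loom".
"canyon loom" → head "loom", modifier "canyon".
"equinox herder" → head "herder", modifier "equinox".
Putting it together: [[canyon loom] [equinox herder]].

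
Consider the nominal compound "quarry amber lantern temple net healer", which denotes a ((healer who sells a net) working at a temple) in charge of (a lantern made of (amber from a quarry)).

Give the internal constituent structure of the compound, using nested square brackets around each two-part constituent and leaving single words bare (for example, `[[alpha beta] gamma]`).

Whole compound: head "healer" (specifically "temple net healer"), modifier "quarry amber lantern".
Within "quarry amber lantern", the head is "lantern" and the modifier is "quarry amber".
Within "quarry amber", the head is "amber" and the modifier is "quarry".
Within "temple net healer", the head is "healer" (specifically "net healer") and the modifier is "temple".
Within "net healer", the head is "healer" and the modifier is "net".
Assembled: [[[quarry amber] lantern] [temple [net healer]]].

[[[quarry amber] lantern] [temple [net healer]]]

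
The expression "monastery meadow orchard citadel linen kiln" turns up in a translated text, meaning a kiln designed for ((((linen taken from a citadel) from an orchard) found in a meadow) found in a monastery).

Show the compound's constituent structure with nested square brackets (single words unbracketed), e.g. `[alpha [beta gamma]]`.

[[monastery [meadow [orchard [citadel linen]]]] kiln]

Whole compound: head "kiln", modifier "monastery meadow orchard citadel linen".
"monastery meadow orchard citadel linen" → head "linen" (specifically "meadow orchard citadel linen"), modifier "monastery".
"meadow orchard citadel linen" → head "linen" (specifically "orchard citadel linen"), modifier "meadow".
"orchard citadel linen" → head "linen" (specifically "citadel linen"), modifier "orchard".
"citadel linen" → head "linen", modifier "citadel".
Putting it together: [[monastery [meadow [orchard [citadel linen]]]] kiln].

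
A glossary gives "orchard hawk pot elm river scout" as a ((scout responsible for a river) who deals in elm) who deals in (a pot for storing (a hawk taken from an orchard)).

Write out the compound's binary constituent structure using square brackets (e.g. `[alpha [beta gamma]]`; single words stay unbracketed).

[[[orchard hawk] pot] [elm [river scout]]]

Whole compound: head "scout" (specifically "elm river scout"), modifier "orchard hawk pot".
Within "orchard hawk pot", the head is "pot" and the modifier is "orchard hawk".
Within "orchard hawk", the head is "hawk" and the modifier is "orchard".
Within "elm river scout", the head is "scout" (specifically "river scout") and the modifier is "elm".
Within "river scout", the head is "scout" and the modifier is "river".
Assembled: [[[orchard hawk] pot] [elm [river scout]]].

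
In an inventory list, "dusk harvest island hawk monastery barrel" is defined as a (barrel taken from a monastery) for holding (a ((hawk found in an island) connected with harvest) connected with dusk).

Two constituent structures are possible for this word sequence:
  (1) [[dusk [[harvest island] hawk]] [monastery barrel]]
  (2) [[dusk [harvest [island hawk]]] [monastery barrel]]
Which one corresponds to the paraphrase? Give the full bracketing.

[[dusk [harvest [island hawk]]] [monastery barrel]]

The paraphrase's head is the "barrel" part ("monastery barrel"); its modifier is "dusk harvest island hawk".
That top-level split, carried through the inner groups, gives [[dusk [harvest [island hawk]]] [monastery barrel]].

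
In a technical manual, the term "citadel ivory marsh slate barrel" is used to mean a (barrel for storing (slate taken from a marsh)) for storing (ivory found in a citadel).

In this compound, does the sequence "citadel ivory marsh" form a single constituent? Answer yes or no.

no

The top-level split is [citadel ivory] [marsh slate barrel]; the full structure is [[citadel ivory] [[marsh slate] barrel]].
"citadel ivory marsh" straddles a constituent boundary, so it is not a single unit.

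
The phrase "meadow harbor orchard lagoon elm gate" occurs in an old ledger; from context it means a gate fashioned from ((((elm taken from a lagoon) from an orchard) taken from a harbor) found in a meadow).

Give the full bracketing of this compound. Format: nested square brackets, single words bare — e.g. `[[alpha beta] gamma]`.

At the top level: head "gate"; modifier "meadow harbor orchard lagoon elm".
Within "meadow harbor orchard lagoon elm", the head is "elm" (specifically "harbor orchard lagoon elm") and the modifier is "meadow".
Within "harbor orchard lagoon elm", the head is "elm" (specifically "orchard lagoon elm") and the modifier is "harbor".
Within "orchard lagoon elm", the head is "elm" (specifically "lagoon elm") and the modifier is "orchard".
Within "lagoon elm", the head is "elm" and the modifier is "lagoon".
Putting it together: [[meadow [harbor [orchard [lagoon elm]]]] gate].

[[meadow [harbor [orchard [lagoon elm]]]] gate]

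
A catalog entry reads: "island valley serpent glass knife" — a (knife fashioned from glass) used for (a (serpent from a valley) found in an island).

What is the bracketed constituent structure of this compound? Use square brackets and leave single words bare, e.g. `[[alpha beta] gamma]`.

[[island [valley serpent]] [glass knife]]

At the top level: head "knife" (specifically "glass knife"); modifier "island valley serpent".
Inside "island valley serpent": head "serpent" (specifically "valley serpent"), modifier "island".
Inside "valley serpent": head "serpent", modifier "valley".
Inside "glass knife": head "knife", modifier "glass".
Putting it together: [[island [valley serpent]] [glass knife]].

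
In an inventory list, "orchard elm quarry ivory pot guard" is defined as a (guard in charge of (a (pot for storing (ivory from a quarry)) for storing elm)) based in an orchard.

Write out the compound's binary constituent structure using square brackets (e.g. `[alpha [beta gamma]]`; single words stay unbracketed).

[orchard [[elm [[quarry ivory] pot]] guard]]

The outermost head in the paraphrase is "guard" (specifically "elm quarry ivory pot guard"), modified by "orchard".
Within "elm quarry ivory pot guard", the head is "guard" and the modifier is "elm quarry ivory pot".
Within "elm quarry ivory pot", the head is "pot" (specifically "quarry ivory pot") and the modifier is "elm".
Within "quarry ivory pot", the head is "pot" and the modifier is "quarry ivory".
Within "quarry ivory", the head is "ivory" and the modifier is "quarry".
Assembled: [orchard [[elm [[quarry ivory] pot]] guard]].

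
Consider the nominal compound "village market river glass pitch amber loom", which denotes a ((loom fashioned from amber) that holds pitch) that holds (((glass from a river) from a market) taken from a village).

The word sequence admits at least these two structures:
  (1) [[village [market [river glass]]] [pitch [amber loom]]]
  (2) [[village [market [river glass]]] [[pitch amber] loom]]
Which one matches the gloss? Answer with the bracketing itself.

The paraphrase's head is the "loom" part ("pitch amber loom"); its modifier is "village market river glass".
That top-level split, carried through the inner groups, gives [[village [market [river glass]]] [pitch [amber loom]]].

[[village [market [river glass]]] [pitch [amber loom]]]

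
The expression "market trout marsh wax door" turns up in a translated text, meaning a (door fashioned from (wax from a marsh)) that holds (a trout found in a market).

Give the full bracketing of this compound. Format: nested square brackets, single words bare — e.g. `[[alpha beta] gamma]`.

At the top level: head "door" (specifically "marsh wax door"); modifier "market trout".
Within "market trout", the head is "trout" and the modifier is "market".
Within "marsh wax door", the head is "door" and the modifier is "marsh wax".
Within "marsh wax", the head is "wax" and the modifier is "marsh".
Assembled: [[market trout] [[marsh wax] door]].

[[market trout] [[marsh wax] door]]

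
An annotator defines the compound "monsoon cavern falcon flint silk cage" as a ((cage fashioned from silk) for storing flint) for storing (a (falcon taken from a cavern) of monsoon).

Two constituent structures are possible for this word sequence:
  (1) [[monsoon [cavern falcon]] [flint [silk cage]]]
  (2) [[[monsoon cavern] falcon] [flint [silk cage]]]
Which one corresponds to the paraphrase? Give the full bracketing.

The paraphrase's head is the "cage" part ("flint silk cage"); its modifier is "monsoon cavern falcon".
That top-level split, carried through the inner groups, gives [[monsoon [cavern falcon]] [flint [silk cage]]].

[[monsoon [cavern falcon]] [flint [silk cage]]]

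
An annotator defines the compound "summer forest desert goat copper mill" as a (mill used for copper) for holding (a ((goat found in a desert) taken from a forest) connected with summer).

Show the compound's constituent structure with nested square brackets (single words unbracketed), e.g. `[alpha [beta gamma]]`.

[[summer [forest [desert goat]]] [copper mill]]

Overall it is a kind of mill (specifically "copper mill"); the modifier is "summer forest desert goat".
"summer forest desert goat" → head "goat" (specifically "forest desert goat"), modifier "summer".
"forest desert goat" → head "goat" (specifically "desert goat"), modifier "forest".
"desert goat" → head "goat", modifier "desert".
"copper mill" → head "mill", modifier "copper".
Assembled: [[summer [forest [desert goat]]] [copper mill]].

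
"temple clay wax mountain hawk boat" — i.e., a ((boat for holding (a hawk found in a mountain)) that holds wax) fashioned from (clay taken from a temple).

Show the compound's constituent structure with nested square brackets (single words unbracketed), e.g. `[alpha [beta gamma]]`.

Overall it is a kind of boat (specifically "wax mountain hawk boat"); the modifier is "temple clay".
Within "temple clay", the head is "clay" and the modifier is "temple".
Within "wax mountain hawk boat", the head is "boat" (specifically "mountain hawk boat") and the modifier is "wax".
Within "mountain hawk boat", the head is "boat" and the modifier is "mountain hawk".
Within "mountain hawk", the head is "hawk" and the modifier is "mountain".
So the structure is [[temple clay] [wax [[mountain hawk] boat]]].

[[temple clay] [wax [[mountain hawk] boat]]]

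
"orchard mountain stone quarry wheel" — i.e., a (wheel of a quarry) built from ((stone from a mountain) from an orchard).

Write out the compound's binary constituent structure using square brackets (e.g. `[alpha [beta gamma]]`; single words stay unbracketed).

[[orchard [mountain stone]] [quarry wheel]]

Overall it is a kind of wheel (specifically "quarry wheel"); the modifier is "orchard mountain stone".
Within "orchard mountain stone", the head is "stone" (specifically "mountain stone") and the modifier is "orchard".
Within "mountain stone", the head is "stone" and the modifier is "mountain".
Within "quarry wheel", the head is "wheel" and the modifier is "quarry".
So the structure is [[orchard [mountain stone]] [quarry wheel]].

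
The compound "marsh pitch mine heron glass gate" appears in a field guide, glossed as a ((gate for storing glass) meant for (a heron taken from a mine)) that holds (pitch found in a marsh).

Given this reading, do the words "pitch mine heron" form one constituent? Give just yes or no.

The top-level split is [marsh pitch] [mine heron glass gate]; the full structure is [[marsh pitch] [[mine heron] [glass gate]]].
"pitch mine heron" straddles a constituent boundary, so it is not a single unit.

no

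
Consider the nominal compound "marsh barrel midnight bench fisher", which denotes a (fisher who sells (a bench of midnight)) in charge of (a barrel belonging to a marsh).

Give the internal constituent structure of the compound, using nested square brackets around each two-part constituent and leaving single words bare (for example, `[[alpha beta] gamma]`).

[[marsh barrel] [[midnight bench] fisher]]

The outermost head in the paraphrase is "fisher" (specifically "midnight bench fisher"), modified by "marsh barrel".
Within "marsh barrel", the head is "barrel" and the modifier is "marsh".
Within "midnight bench fisher", the head is "fisher" and the modifier is "midnight bench".
Within "midnight bench", the head is "bench" and the modifier is "midnight".
Putting it together: [[marsh barrel] [[midnight bench] fisher]].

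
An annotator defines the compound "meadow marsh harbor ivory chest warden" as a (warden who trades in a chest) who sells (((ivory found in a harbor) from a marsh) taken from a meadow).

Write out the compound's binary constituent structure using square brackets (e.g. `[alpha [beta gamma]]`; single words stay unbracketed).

At the top level: head "warden" (specifically "chest warden"); modifier "meadow marsh harbor ivory".
Inside "meadow marsh harbor ivory": head "ivory" (specifically "marsh harbor ivory"), modifier "meadow".
Inside "marsh harbor ivory": head "ivory" (specifically "harbor ivory"), modifier "marsh".
Inside "harbor ivory": head "ivory", modifier "harbor".
Inside "chest warden": head "warden", modifier "chest".
Putting it together: [[meadow [marsh [harbor ivory]]] [chest warden]].

[[meadow [marsh [harbor ivory]]] [chest warden]]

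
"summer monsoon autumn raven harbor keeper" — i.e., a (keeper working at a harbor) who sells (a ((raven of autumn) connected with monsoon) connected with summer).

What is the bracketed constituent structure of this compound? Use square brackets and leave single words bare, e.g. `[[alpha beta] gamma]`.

[[summer [monsoon [autumn raven]]] [harbor keeper]]

At the top level: head "keeper" (specifically "harbor keeper"); modifier "summer monsoon autumn raven".
Inside "summer monsoon autumn raven": head "raven" (specifically "monsoon autumn raven"), modifier "summer".
Inside "monsoon autumn raven": head "raven" (specifically "autumn raven"), modifier "monsoon".
Inside "autumn raven": head "raven", modifier "autumn".
Inside "harbor keeper": head "keeper", modifier "harbor".
So the structure is [[summer [monsoon [autumn raven]]] [harbor keeper]].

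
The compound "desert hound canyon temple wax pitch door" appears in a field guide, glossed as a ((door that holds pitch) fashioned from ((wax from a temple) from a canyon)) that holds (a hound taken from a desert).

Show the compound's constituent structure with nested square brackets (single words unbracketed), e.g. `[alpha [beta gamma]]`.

[[desert hound] [[canyon [temple wax]] [pitch door]]]

Overall it is a kind of door (specifically "canyon temple wax pitch door"); the modifier is "desert hound".
"desert hound" → head "hound", modifier "desert".
"canyon temple wax pitch door" → head "door" (specifically "pitch door"), modifier "canyon temple wax".
"canyon temple wax" → head "wax" (specifically "temple wax"), modifier "canyon".
"temple wax" → head "wax", modifier "temple".
"pitch door" → head "door", modifier "pitch".
Putting it together: [[desert hound] [[canyon [temple wax]] [pitch door]]].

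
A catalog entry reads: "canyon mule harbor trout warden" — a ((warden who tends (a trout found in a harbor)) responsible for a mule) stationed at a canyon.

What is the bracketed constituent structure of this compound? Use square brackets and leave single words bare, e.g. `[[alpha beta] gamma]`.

At the top level: head "warden" (specifically "mule harbor trout warden"); modifier "canyon".
Within "mule harbor trout warden", the head is "warden" (specifically "harbor trout warden") and the modifier is "mule".
Within "harbor trout warden", the head is "warden" and the modifier is "harbor trout".
Within "harbor trout", the head is "trout" and the modifier is "harbor".
Assembled: [canyon [mule [[harbor trout] warden]]].

[canyon [mule [[harbor trout] warden]]]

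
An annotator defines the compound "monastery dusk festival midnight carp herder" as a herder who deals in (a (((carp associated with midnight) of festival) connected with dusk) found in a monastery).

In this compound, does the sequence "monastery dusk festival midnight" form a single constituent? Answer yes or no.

no

The top-level split is [monastery dusk festival midnight carp] [herder]; the full structure is [[monastery [dusk [festival [midnight carp]]]] herder].
"monastery dusk festival midnight" straddles a constituent boundary, so it is not a single unit.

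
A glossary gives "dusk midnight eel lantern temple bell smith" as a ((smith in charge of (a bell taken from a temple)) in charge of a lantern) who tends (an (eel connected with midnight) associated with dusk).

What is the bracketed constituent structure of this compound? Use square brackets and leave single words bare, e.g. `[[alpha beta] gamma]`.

At the top level: head "smith" (specifically "lantern temple bell smith"); modifier "dusk midnight eel".
Inside "dusk midnight eel": head "eel" (specifically "midnight eel"), modifier "dusk".
Inside "midnight eel": head "eel", modifier "midnight".
Inside "lantern temple bell smith": head "smith" (specifically "temple bell smith"), modifier "lantern".
Inside "temple bell smith": head "smith", modifier "temple bell".
Inside "temple bell": head "bell", modifier "temple".
So the structure is [[dusk [midnight eel]] [lantern [[temple bell] smith]]].

[[dusk [midnight eel]] [lantern [[temple bell] smith]]]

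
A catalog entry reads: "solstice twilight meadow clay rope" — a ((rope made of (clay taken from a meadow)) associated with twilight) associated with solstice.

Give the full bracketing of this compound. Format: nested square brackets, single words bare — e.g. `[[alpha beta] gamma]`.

Overall it is a kind of rope (specifically "twilight meadow clay rope"); the modifier is "solstice".
Inside "twilight meadow clay rope": head "rope" (specifically "meadow clay rope"), modifier "twilight".
Inside "meadow clay rope": head "rope", modifier "meadow clay".
Inside "meadow clay": head "clay", modifier "meadow".
Putting it together: [solstice [twilight [[meadow clay] rope]]].

[solstice [twilight [[meadow clay] rope]]]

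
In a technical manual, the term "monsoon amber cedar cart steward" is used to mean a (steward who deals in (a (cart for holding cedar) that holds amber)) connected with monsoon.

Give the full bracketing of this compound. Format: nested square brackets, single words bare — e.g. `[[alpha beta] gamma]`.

The outermost head in the paraphrase is "steward" (specifically "amber cedar cart steward"), modified by "monsoon".
"amber cedar cart steward" → head "steward", modifier "amber cedar cart".
"amber cedar cart" → head "cart" (specifically "cedar cart"), modifier "amber".
"cedar cart" → head "cart", modifier "cedar".
Assembled: [monsoon [[amber [cedar cart]] steward]].

[monsoon [[amber [cedar cart]] steward]]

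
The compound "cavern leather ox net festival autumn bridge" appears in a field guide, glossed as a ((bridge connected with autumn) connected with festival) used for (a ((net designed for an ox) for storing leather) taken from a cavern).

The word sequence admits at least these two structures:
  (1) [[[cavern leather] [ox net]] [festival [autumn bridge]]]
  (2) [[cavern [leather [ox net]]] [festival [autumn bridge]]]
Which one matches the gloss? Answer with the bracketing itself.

[[cavern [leather [ox net]]] [festival [autumn bridge]]]

The paraphrase's head is the "bridge" part ("festival autumn bridge"); its modifier is "cavern leather ox net".
That top-level split, carried through the inner groups, gives [[cavern [leather [ox net]]] [festival [autumn bridge]]].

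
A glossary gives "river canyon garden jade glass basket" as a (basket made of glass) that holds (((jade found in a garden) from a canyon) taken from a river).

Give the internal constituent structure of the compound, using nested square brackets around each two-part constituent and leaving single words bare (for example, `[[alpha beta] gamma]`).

The outermost head in the paraphrase is "basket" (specifically "glass basket"), modified by "river canyon garden jade".
Inside "river canyon garden jade": head "jade" (specifically "canyon garden jade"), modifier "river".
Inside "canyon garden jade": head "jade" (specifically "garden jade"), modifier "canyon".
Inside "garden jade": head "jade", modifier "garden".
Inside "glass basket": head "basket", modifier "glass".
Assembled: [[river [canyon [garden jade]]] [glass basket]].

[[river [canyon [garden jade]]] [glass basket]]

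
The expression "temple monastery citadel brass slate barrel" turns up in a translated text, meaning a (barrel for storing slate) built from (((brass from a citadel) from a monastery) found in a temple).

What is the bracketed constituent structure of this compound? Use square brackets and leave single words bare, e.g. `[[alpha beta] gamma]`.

[[temple [monastery [citadel brass]]] [slate barrel]]

Overall it is a kind of barrel (specifically "slate barrel"); the modifier is "temple monastery citadel brass".
Within "temple monastery citadel brass", the head is "brass" (specifically "monastery citadel brass") and the modifier is "temple".
Within "monastery citadel brass", the head is "brass" (specifically "citadel brass") and the modifier is "monastery".
Within "citadel brass", the head is "brass" and the modifier is "citadel".
Within "slate barrel", the head is "barrel" and the modifier is "slate".
So the structure is [[temple [monastery [citadel brass]]] [slate barrel]].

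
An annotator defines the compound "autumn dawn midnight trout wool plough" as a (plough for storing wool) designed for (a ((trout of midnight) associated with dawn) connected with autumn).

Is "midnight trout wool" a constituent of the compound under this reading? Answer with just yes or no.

no

The top-level split is [autumn dawn midnight trout] [wool plough]; the full structure is [[autumn [dawn [midnight trout]]] [wool plough]].
"midnight trout wool" straddles a constituent boundary, so it is not a single unit.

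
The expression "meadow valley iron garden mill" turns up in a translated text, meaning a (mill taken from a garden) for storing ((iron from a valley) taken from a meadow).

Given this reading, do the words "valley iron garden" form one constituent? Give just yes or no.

no

The top-level split is [meadow valley iron] [garden mill]; the full structure is [[meadow [valley iron]] [garden mill]].
"valley iron garden" straddles a constituent boundary, so it is not a single unit.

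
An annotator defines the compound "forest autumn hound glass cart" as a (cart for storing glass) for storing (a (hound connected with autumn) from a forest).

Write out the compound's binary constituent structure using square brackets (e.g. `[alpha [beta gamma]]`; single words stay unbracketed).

[[forest [autumn hound]] [glass cart]]

Overall it is a kind of cart (specifically "glass cart"); the modifier is "forest autumn hound".
"forest autumn hound" → head "hound" (specifically "autumn hound"), modifier "forest".
"autumn hound" → head "hound", modifier "autumn".
"glass cart" → head "cart", modifier "glass".
So the structure is [[forest [autumn hound]] [glass cart]].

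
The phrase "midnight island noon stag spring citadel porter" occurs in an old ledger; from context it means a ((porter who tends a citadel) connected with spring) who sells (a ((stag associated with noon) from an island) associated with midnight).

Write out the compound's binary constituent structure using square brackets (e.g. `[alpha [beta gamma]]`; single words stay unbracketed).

The outermost head in the paraphrase is "porter" (specifically "spring citadel porter"), modified by "midnight island noon stag".
Inside "midnight island noon stag": head "stag" (specifically "island noon stag"), modifier "midnight".
Inside "island noon stag": head "stag" (specifically "noon stag"), modifier "island".
Inside "noon stag": head "stag", modifier "noon".
Inside "spring citadel porter": head "porter" (specifically "citadel porter"), modifier "spring".
Inside "citadel porter": head "porter", modifier "citadel".
Putting it together: [[midnight [island [noon stag]]] [spring [citadel porter]]].

[[midnight [island [noon stag]]] [spring [citadel porter]]]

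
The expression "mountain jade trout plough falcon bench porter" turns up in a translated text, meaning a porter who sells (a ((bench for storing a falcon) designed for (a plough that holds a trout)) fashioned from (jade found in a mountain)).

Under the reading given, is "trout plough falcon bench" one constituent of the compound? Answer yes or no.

yes

The paraphrase groups the words so that "trout plough falcon bench" is one unit: it corresponds to a single parenthesized sub-phrase.
The full structure is [[[mountain jade] [[trout plough] [falcon bench]]] porter], in which [trout plough falcon bench] is a constituent.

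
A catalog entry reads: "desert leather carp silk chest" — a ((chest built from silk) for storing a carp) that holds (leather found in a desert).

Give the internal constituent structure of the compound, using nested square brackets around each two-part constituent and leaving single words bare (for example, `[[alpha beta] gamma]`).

[[desert leather] [carp [silk chest]]]

Whole compound: head "chest" (specifically "carp silk chest"), modifier "desert leather".
Within "desert leather", the head is "leather" and the modifier is "desert".
Within "carp silk chest", the head is "chest" (specifically "silk chest") and the modifier is "carp".
Within "silk chest", the head is "chest" and the modifier is "silk".
Assembled: [[desert leather] [carp [silk chest]]].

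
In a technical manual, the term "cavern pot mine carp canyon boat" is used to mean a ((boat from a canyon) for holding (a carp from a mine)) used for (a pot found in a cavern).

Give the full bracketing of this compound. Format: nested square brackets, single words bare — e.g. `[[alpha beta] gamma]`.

[[cavern pot] [[mine carp] [canyon boat]]]

The outermost head in the paraphrase is "boat" (specifically "mine carp canyon boat"), modified by "cavern pot".
Within "cavern pot", the head is "pot" and the modifier is "cavern".
Within "mine carp canyon boat", the head is "boat" (specifically "canyon boat") and the modifier is "mine carp".
Within "mine carp", the head is "carp" and the modifier is "mine".
Within "canyon boat", the head is "boat" and the modifier is "canyon".
Putting it together: [[cavern pot] [[mine carp] [canyon boat]]].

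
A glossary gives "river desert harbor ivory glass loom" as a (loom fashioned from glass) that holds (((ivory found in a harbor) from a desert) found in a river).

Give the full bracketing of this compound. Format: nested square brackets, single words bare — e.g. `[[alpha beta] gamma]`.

Overall it is a kind of loom (specifically "glass loom"); the modifier is "river desert harbor ivory".
Within "river desert harbor ivory", the head is "ivory" (specifically "desert harbor ivory") and the modifier is "river".
Within "desert harbor ivory", the head is "ivory" (specifically "harbor ivory") and the modifier is "desert".
Within "harbor ivory", the head is "ivory" and the modifier is "harbor".
Within "glass loom", the head is "loom" and the modifier is "glass".
Putting it together: [[river [desert [harbor ivory]]] [glass loom]].

[[river [desert [harbor ivory]]] [glass loom]]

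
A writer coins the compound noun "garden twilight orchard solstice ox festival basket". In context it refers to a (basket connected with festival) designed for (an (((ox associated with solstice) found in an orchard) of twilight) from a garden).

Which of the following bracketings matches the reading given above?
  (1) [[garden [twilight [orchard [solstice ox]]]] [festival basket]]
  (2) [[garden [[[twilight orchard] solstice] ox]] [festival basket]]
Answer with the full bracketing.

[[garden [twilight [orchard [solstice ox]]]] [festival basket]]

The paraphrase's head is the "basket" part ("festival basket"); its modifier is "garden twilight orchard solstice ox".
That top-level split, carried through the inner groups, gives [[garden [twilight [orchard [solstice ox]]]] [festival basket]].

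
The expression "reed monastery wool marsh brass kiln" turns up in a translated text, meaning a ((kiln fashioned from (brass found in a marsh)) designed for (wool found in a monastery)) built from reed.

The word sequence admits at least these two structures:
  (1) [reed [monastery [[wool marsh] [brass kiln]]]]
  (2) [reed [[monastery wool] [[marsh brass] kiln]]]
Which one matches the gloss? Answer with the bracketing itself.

The paraphrase's head is the "kiln" part ("monastery wool marsh brass kiln"); its modifier is "reed".
That top-level split, carried through the inner groups, gives [reed [[monastery wool] [[marsh brass] kiln]]].

[reed [[monastery wool] [[marsh brass] kiln]]]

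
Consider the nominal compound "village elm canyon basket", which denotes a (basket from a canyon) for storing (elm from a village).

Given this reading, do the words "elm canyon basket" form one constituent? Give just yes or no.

no

The top-level split is [village elm] [canyon basket]; the full structure is [[village elm] [canyon basket]].
"elm canyon basket" straddles a constituent boundary, so it is not a single unit.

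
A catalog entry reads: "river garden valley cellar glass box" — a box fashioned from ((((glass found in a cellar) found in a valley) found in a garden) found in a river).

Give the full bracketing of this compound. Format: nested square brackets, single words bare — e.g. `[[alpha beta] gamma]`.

[[river [garden [valley [cellar glass]]]] box]

At the top level: head "box"; modifier "river garden valley cellar glass".
Within "river garden valley cellar glass", the head is "glass" (specifically "garden valley cellar glass") and the modifier is "river".
Within "garden valley cellar glass", the head is "glass" (specifically "valley cellar glass") and the modifier is "garden".
Within "valley cellar glass", the head is "glass" (specifically "cellar glass") and the modifier is "valley".
Within "cellar glass", the head is "glass" and the modifier is "cellar".
Assembled: [[river [garden [valley [cellar glass]]]] box].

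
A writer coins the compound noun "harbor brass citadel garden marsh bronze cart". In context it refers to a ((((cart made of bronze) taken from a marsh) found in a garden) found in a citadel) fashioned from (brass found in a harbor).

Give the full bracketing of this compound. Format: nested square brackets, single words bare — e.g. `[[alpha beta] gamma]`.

[[harbor brass] [citadel [garden [marsh [bronze cart]]]]]

The outermost head in the paraphrase is "cart" (specifically "citadel garden marsh bronze cart"), modified by "harbor brass".
"harbor brass" → head "brass", modifier "harbor".
"citadel garden marsh bronze cart" → head "cart" (specifically "garden marsh bronze cart"), modifier "citadel".
"garden marsh bronze cart" → head "cart" (specifically "marsh bronze cart"), modifier "garden".
"marsh bronze cart" → head "cart" (specifically "bronze cart"), modifier "marsh".
"bronze cart" → head "cart", modifier "bronze".
Assembled: [[harbor brass] [citadel [garden [marsh [bronze cart]]]]].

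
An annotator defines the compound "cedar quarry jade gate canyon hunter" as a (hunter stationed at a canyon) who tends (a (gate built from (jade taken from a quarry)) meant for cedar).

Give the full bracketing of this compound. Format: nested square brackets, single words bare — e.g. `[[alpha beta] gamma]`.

The outermost head in the paraphrase is "hunter" (specifically "canyon hunter"), modified by "cedar quarry jade gate".
"cedar quarry jade gate" → head "gate" (specifically "quarry jade gate"), modifier "cedar".
"quarry jade gate" → head "gate", modifier "quarry jade".
"quarry jade" → head "jade", modifier "quarry".
"canyon hunter" → head "hunter", modifier "canyon".
Putting it together: [[cedar [[quarry jade] gate]] [canyon hunter]].

[[cedar [[quarry jade] gate]] [canyon hunter]]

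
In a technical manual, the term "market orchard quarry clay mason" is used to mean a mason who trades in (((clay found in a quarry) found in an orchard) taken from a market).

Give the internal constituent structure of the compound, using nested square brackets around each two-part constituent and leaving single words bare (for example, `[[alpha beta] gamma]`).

[[market [orchard [quarry clay]]] mason]

The outermost head in the paraphrase is "mason", modified by "market orchard quarry clay".
Within "market orchard quarry clay", the head is "clay" (specifically "orchard quarry clay") and the modifier is "market".
Within "orchard quarry clay", the head is "clay" (specifically "quarry clay") and the modifier is "orchard".
Within "quarry clay", the head is "clay" and the modifier is "quarry".
Assembled: [[market [orchard [quarry clay]]] mason].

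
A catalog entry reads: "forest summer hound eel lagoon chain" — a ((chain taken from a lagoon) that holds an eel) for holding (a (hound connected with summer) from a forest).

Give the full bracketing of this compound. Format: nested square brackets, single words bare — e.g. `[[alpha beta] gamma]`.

Whole compound: head "chain" (specifically "eel lagoon chain"), modifier "forest summer hound".
Inside "forest summer hound": head "hound" (specifically "summer hound"), modifier "forest".
Inside "summer hound": head "hound", modifier "summer".
Inside "eel lagoon chain": head "chain" (specifically "lagoon chain"), modifier "eel".
Inside "lagoon chain": head "chain", modifier "lagoon".
So the structure is [[forest [summer hound]] [eel [lagoon chain]]].

[[forest [summer hound]] [eel [lagoon chain]]]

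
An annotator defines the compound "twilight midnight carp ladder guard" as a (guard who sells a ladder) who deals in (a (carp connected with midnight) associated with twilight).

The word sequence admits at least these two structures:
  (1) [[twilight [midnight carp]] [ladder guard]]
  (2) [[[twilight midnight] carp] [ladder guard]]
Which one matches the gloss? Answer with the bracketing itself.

The paraphrase's head is the "guard" part ("ladder guard"); its modifier is "twilight midnight carp".
That top-level split, carried through the inner groups, gives [[twilight [midnight carp]] [ladder guard]].

[[twilight [midnight carp]] [ladder guard]]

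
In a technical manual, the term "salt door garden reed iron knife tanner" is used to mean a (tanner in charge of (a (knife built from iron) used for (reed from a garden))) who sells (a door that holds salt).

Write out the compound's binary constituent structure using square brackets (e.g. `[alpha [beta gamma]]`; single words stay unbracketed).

[[salt door] [[[garden reed] [iron knife]] tanner]]

Whole compound: head "tanner" (specifically "garden reed iron knife tanner"), modifier "salt door".
Inside "salt door": head "door", modifier "salt".
Inside "garden reed iron knife tanner": head "tanner", modifier "garden reed iron knife".
Inside "garden reed iron knife": head "knife" (specifically "iron knife"), modifier "garden reed".
Inside "garden reed": head "reed", modifier "garden".
Inside "iron knife": head "knife", modifier "iron".
Assembled: [[salt door] [[[garden reed] [iron knife]] tanner]].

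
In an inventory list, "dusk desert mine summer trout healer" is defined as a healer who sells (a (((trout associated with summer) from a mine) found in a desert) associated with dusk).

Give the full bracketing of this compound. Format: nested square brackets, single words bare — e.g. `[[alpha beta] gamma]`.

[[dusk [desert [mine [summer trout]]]] healer]

Overall it is a kind of healer; the modifier is "dusk desert mine summer trout".
Inside "dusk desert mine summer trout": head "trout" (specifically "desert mine summer trout"), modifier "dusk".
Inside "desert mine summer trout": head "trout" (specifically "mine summer trout"), modifier "desert".
Inside "mine summer trout": head "trout" (specifically "summer trout"), modifier "mine".
Inside "summer trout": head "trout", modifier "summer".
Assembled: [[dusk [desert [mine [summer trout]]]] healer].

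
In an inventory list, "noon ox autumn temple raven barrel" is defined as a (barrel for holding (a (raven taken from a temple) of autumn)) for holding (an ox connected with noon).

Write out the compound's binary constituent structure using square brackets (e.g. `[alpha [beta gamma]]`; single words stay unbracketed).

[[noon ox] [[autumn [temple raven]] barrel]]

The outermost head in the paraphrase is "barrel" (specifically "autumn temple raven barrel"), modified by "noon ox".
"noon ox" → head "ox", modifier "noon".
"autumn temple raven barrel" → head "barrel", modifier "autumn temple raven".
"autumn temple raven" → head "raven" (specifically "temple raven"), modifier "autumn".
"temple raven" → head "raven", modifier "temple".
So the structure is [[noon ox] [[autumn [temple raven]] barrel]].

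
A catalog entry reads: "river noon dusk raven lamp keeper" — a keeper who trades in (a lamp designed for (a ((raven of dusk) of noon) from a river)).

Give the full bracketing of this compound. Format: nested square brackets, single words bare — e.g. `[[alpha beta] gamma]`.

[[[river [noon [dusk raven]]] lamp] keeper]

The outermost head in the paraphrase is "keeper", modified by "river noon dusk raven lamp".
Inside "river noon dusk raven lamp": head "lamp", modifier "river noon dusk raven".
Inside "river noon dusk raven": head "raven" (specifically "noon dusk raven"), modifier "river".
Inside "noon dusk raven": head "raven" (specifically "dusk raven"), modifier "noon".
Inside "dusk raven": head "raven", modifier "dusk".
Putting it together: [[[river [noon [dusk raven]]] lamp] keeper].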